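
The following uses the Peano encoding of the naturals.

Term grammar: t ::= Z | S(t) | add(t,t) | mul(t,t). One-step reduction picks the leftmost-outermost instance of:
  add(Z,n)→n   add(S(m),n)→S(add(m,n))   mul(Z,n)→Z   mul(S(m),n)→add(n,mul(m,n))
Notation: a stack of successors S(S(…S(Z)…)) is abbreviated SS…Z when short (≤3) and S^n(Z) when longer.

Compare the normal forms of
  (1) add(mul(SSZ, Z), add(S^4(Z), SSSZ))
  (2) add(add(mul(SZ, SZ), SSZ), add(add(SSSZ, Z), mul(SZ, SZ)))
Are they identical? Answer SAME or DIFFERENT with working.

Term A:
  start: add(mul(SSZ, Z), add(S^4(Z), SSSZ))
  step 1: add(add(Z, mul(SZ, Z)), add(S^4(Z), SSSZ))
  step 2: add(mul(SZ, Z), add(S^4(Z), SSSZ))
  step 3: add(add(Z, mul(Z, Z)), add(S^4(Z), SSSZ))
  step 4: add(mul(Z, Z), add(S^4(Z), SSSZ))
  step 5: add(Z, add(S^4(Z), SSSZ))
  step 6: add(S^4(Z), SSSZ)
  step 7: S(add(SSSZ, SSSZ))
  step 8: S(S(add(SSZ, SSSZ)))
  step 9: S(S(S(add(SZ, SSSZ))))
  step 10: S(S(S(S(add(Z, SSSZ)))))
  step 11: S^7(Z)

Term B:
  start: add(add(mul(SZ, SZ), SSZ), add(add(SSSZ, Z), mul(SZ, SZ)))
  step 1: add(add(add(SZ, mul(Z, SZ)), SSZ), add(add(SSSZ, Z), mul(SZ, SZ)))
  step 2: add(add(S(add(Z, mul(Z, SZ))), SSZ), add(add(SSSZ, Z), mul(SZ, SZ)))
  step 3: add(S(add(add(Z, mul(Z, SZ)), SSZ)), add(add(SSSZ, Z), mul(SZ, SZ)))
  step 4: S(add(add(add(Z, mul(Z, SZ)), SSZ), add(add(SSSZ, Z), mul(SZ, SZ))))
  step 5: S(add(add(mul(Z, SZ), SSZ), add(add(SSSZ, Z), mul(SZ, SZ))))
  step 6: S(add(add(Z, SSZ), add(add(SSSZ, Z), mul(SZ, SZ))))
  step 7: S(add(SSZ, add(add(SSSZ, Z), mul(SZ, SZ))))
  step 8: S(S(add(SZ, add(add(SSSZ, Z), mul(SZ, SZ)))))
  step 9: S(S(S(add(Z, add(add(SSSZ, Z), mul(SZ, SZ))))))
  step 10: S(S(S(add(add(SSSZ, Z), mul(SZ, SZ)))))
  step 11: S(S(S(add(S(add(SSZ, Z)), mul(SZ, SZ)))))
  step 12: S(S(S(S(add(add(SSZ, Z), mul(SZ, SZ))))))
  step 13: S(S(S(S(add(S(add(SZ, Z)), mul(SZ, SZ))))))
  step 14: S(S(S(S(S(add(add(SZ, Z), mul(SZ, SZ)))))))
  step 15: S(S(S(S(S(add(S(add(Z, Z)), mul(SZ, SZ)))))))
  step 16: S(S(S(S(S(S(add(add(Z, Z), mul(SZ, SZ))))))))
  step 17: S(S(S(S(S(S(add(Z, mul(SZ, SZ))))))))
  step 18: S(S(S(S(S(S(mul(SZ, SZ)))))))
  step 19: S(S(S(S(S(S(add(SZ, mul(Z, SZ))))))))
  step 20: S(S(S(S(S(S(S(add(Z, mul(Z, SZ)))))))))
  step 21: S(S(S(S(S(S(S(mul(Z, SZ))))))))
  step 22: S^7(Z)

Answer: SAME — A ⇓ S^7(Z), B ⇓ S^7(Z)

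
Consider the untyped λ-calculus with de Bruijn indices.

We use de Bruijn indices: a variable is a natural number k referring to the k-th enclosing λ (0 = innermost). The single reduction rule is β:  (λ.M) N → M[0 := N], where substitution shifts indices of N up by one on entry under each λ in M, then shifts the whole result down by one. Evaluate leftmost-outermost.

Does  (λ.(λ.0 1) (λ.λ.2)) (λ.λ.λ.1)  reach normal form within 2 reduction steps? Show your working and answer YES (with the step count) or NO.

  start: (λ.(λ.0 1) (λ.λ.2)) (λ.λ.λ.1)
  step 1: (λ.0 (λ.λ.λ.1)) (λ.λ.λ.λ.λ.1)
  step 2: (λ.λ.λ.λ.λ.1) (λ.λ.λ.1)

Answer: NO — after 2 steps the term is (λ.λ.λ.λ.λ.1) (λ.λ.λ.1), not yet normal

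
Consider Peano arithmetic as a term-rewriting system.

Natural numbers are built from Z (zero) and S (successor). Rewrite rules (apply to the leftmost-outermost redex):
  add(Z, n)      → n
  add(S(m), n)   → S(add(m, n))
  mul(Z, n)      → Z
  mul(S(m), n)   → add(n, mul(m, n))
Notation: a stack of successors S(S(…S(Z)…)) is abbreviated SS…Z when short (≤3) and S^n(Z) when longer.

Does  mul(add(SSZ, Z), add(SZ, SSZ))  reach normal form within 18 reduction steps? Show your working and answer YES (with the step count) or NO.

  start: mul(add(SSZ, Z), add(SZ, SSZ))
  →1  mul(S(add(SZ, Z)), add(SZ, SSZ))
  →2  add(add(SZ, SSZ), mul(add(SZ, Z), add(SZ, SSZ)))
  →3  add(S(add(Z, SSZ)), mul(add(SZ, Z), add(SZ, SSZ)))
  →4  S(add(add(Z, SSZ), mul(add(SZ, Z), add(SZ, SSZ))))
  →5  S(add(SSZ, mul(add(SZ, Z), add(SZ, SSZ))))
  →6  S(S(add(SZ, mul(add(SZ, Z), add(SZ, SSZ)))))
  →7  S(S(S(add(Z, mul(add(SZ, Z), add(SZ, SSZ))))))
  →8  S(S(S(mul(add(SZ, Z), add(SZ, SSZ)))))
  →9  S(S(S(mul(S(add(Z, Z)), add(SZ, SSZ)))))
  →10  S(S(S(add(add(SZ, SSZ), mul(add(Z, Z), add(SZ, SSZ))))))
  →11  S(S(S(add(S(add(Z, SSZ)), mul(add(Z, Z), add(SZ, SSZ))))))
  →12  S(S(S(S(add(add(Z, SSZ), mul(add(Z, Z), add(SZ, SSZ)))))))
  →13  S(S(S(S(add(SSZ, mul(add(Z, Z), add(SZ, SSZ)))))))
  →14  S(S(S(S(S(add(SZ, mul(add(Z, Z), add(SZ, SSZ))))))))
  →15  S(S(S(S(S(S(add(Z, mul(add(Z, Z), add(SZ, SSZ)))))))))
  →16  S(S(S(S(S(S(mul(add(Z, Z), add(SZ, SSZ))))))))
  →17  S(S(S(S(S(S(mul(Z, add(SZ, SSZ))))))))
  →18  S^6(Z)

Answer: YES — reaches normal form S^6(Z) in 18 ≤ 18 steps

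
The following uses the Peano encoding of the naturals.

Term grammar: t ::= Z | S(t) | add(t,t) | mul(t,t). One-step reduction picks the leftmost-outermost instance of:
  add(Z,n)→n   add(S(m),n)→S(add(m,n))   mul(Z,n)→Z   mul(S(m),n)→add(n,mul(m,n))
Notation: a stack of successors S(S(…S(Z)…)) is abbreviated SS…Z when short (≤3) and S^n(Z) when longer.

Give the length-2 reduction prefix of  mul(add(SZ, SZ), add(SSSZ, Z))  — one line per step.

Answer: after 2 steps: add(add(SSSZ, Z), mul(add(Z, SZ), add(SSSZ, Z)))

Derivation:
  start: mul(add(SZ, SZ), add(SSSZ, Z))
  step 1: mul(S(add(Z, SZ)), add(SSSZ, Z))
  step 2: add(add(SSSZ, Z), mul(add(Z, SZ), add(SSSZ, Z)))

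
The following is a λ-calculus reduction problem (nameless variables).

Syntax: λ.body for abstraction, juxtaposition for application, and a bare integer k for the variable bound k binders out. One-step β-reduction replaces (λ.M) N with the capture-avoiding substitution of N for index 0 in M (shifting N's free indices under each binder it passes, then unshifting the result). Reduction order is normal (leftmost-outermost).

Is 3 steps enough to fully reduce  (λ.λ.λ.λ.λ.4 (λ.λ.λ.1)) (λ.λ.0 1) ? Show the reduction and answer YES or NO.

Answer: YES — reaches normal form λ.λ.λ.λ.λ.0 (λ.λ.λ.1) in 2 ≤ 3 steps

Working:
  start: (λ.λ.λ.λ.λ.4 (λ.λ.λ.1)) (λ.λ.0 1)
  [1] λ.λ.λ.λ.(λ.λ.0 1) (λ.λ.λ.1)
  [2] λ.λ.λ.λ.λ.0 (λ.λ.λ.1)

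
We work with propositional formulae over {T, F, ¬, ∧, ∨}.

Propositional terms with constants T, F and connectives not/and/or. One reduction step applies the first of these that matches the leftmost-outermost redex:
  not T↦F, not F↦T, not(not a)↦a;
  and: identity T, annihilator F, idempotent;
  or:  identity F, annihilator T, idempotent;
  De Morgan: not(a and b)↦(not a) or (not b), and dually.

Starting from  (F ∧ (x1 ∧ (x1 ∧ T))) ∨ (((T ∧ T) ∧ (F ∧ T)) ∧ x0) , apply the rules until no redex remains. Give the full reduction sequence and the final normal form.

Answer: normal form = F  (in 6 steps)

Reduction:
  start: (F ∧ (x1 ∧ (x1 ∧ T))) ∨ (((T ∧ T) ∧ (F ∧ T)) ∧ x0)
  step 1: F ∨ (((T ∧ T) ∧ (F ∧ T)) ∧ x0)
  step 2: ((T ∧ T) ∧ (F ∧ T)) ∧ x0
  step 3: (T ∧ (F ∧ T)) ∧ x0
  step 4: (F ∧ T) ∧ x0
  step 5: F ∧ x0
  step 6: F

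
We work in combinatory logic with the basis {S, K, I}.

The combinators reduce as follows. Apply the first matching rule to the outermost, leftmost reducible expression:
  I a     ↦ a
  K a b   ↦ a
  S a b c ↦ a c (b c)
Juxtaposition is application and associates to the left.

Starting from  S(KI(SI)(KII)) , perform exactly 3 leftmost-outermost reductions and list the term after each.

  start: S(KI(SI)(KII))
  step 1: S(I(KII))
  step 2: S(KII)
  step 3: SI

Answer: after 3 steps: SI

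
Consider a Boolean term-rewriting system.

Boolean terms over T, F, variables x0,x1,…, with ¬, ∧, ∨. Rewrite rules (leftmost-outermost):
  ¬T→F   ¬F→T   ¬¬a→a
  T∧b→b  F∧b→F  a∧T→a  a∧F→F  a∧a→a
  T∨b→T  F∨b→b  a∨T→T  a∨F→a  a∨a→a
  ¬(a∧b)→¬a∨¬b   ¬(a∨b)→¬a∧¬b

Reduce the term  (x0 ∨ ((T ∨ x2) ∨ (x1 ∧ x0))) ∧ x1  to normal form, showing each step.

  start: (x0 ∨ ((T ∨ x2) ∨ (x1 ∧ x0))) ∧ x1
  step 1: (x0 ∨ (T ∨ (x1 ∧ x0))) ∧ x1
  step 2: (x0 ∨ T) ∧ x1
  step 3: T ∧ x1
  step 4: x1

Answer: normal form = x1  (in 4 steps)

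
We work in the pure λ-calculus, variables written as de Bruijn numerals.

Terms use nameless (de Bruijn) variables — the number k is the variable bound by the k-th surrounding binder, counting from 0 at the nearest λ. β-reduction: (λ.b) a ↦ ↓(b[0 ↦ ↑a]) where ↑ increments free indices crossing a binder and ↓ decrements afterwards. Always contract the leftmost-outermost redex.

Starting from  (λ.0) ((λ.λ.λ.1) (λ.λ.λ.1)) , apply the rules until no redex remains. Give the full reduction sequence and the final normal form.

Answer: normal form = λ.λ.1  (in 2 steps)

Working:
  start: (λ.0) ((λ.λ.λ.1) (λ.λ.λ.1))
  [1] (λ.λ.λ.1) (λ.λ.λ.1)
  [2] λ.λ.1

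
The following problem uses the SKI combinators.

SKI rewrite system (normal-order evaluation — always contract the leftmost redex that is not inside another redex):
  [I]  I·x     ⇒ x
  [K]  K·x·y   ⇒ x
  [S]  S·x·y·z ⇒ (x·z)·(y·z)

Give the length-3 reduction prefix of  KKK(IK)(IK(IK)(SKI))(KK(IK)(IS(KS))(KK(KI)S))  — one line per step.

Answer: after 3 steps: K(KK(IK)(IS(KS))(KK(KI)S))

Working:
  start: KKK(IK)(IK(IK)(SKI))(KK(IK)(IS(KS))(KK(KI)S))
  step 1: K(IK)(IK(IK)(SKI))(KK(IK)(IS(KS))(KK(KI)S))
  step 2: IK(KK(IK)(IS(KS))(KK(KI)S))
  step 3: K(KK(IK)(IS(KS))(KK(KI)S))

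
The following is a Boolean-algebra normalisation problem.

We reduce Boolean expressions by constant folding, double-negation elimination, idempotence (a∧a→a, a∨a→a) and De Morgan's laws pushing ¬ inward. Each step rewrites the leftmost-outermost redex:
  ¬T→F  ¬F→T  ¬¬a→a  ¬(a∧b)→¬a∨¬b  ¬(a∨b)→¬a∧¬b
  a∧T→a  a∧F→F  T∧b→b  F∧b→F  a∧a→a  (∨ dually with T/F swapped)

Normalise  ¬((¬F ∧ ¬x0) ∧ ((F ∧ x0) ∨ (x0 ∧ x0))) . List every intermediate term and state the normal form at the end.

Answer: normal form = x0 ∨ ¬x0  (in 12 steps)

Reduction:
  start: ¬((¬F ∧ ¬x0) ∧ ((F ∧ x0) ∨ (x0 ∧ x0)))
  step 1: ¬(¬F ∧ ¬x0) ∨ ¬((F ∧ x0) ∨ (x0 ∧ x0))
  step 2: (¬¬F ∨ ¬¬x0) ∨ ¬((F ∧ x0) ∨ (x0 ∧ x0))
  step 3: (F ∨ ¬¬x0) ∨ ¬((F ∧ x0) ∨ (x0 ∧ x0))
  step 4: ¬¬x0 ∨ ¬((F ∧ x0) ∨ (x0 ∧ x0))
  step 5: x0 ∨ ¬((F ∧ x0) ∨ (x0 ∧ x0))
  step 6: x0 ∨ (¬(F ∧ x0) ∧ ¬(x0 ∧ x0))
  step 7: x0 ∨ ((¬F ∨ ¬x0) ∧ ¬(x0 ∧ x0))
  step 8: x0 ∨ ((T ∨ ¬x0) ∧ ¬(x0 ∧ x0))
  step 9: x0 ∨ (T ∧ ¬(x0 ∧ x0))
  step 10: x0 ∨ ¬(x0 ∧ x0)
  step 11: x0 ∨ (¬x0 ∨ ¬x0)
  step 12: x0 ∨ ¬x0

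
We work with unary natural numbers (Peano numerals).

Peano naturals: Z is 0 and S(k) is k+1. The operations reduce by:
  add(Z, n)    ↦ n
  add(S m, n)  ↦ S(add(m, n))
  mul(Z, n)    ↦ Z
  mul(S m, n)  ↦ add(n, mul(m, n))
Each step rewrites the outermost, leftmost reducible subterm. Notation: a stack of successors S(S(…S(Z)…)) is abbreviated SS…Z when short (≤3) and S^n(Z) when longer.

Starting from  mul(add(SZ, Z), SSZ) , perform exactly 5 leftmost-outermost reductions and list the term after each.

Answer: after 5 steps: S(S(mul(add(Z, Z), SSZ)))

Derivation:
  start: mul(add(SZ, Z), SSZ)
  →1  mul(S(add(Z, Z)), SSZ)
  →2  add(SSZ, mul(add(Z, Z), SSZ))
  →3  S(add(SZ, mul(add(Z, Z), SSZ)))
  →4  S(S(add(Z, mul(add(Z, Z), SSZ))))
  →5  S(S(mul(add(Z, Z), SSZ)))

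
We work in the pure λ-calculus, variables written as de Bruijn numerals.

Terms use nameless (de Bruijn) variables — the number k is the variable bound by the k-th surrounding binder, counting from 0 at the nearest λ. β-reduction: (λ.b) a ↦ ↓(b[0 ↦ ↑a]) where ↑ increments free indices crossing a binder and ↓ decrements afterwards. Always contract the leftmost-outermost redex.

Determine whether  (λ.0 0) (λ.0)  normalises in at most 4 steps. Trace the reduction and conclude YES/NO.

  start: (λ.0 0) (λ.0)
  step 1: (λ.0) (λ.0)
  step 2: λ.0

Answer: YES — reaches normal form λ.0 in 2 ≤ 4 steps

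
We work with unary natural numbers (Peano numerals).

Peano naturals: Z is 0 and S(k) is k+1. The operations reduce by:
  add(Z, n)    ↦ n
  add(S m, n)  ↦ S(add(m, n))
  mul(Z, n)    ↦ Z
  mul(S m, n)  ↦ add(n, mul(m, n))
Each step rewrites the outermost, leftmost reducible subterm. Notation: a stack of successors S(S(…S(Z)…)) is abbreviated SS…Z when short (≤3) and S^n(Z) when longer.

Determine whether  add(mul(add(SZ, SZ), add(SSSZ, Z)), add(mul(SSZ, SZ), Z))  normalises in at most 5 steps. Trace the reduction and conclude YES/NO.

  start: add(mul(add(SZ, SZ), add(SSSZ, Z)), add(mul(SSZ, SZ), Z))
  step 1: add(mul(S(add(Z, SZ)), add(SSSZ, Z)), add(mul(SSZ, SZ), Z))
  step 2: add(add(add(SSSZ, Z), mul(add(Z, SZ), add(SSSZ, Z))), add(mul(SSZ, SZ), Z))
  step 3: add(add(S(add(SSZ, Z)), mul(add(Z, SZ), add(SSSZ, Z))), add(mul(SSZ, SZ), Z))
  step 4: add(S(add(add(SSZ, Z), mul(add(Z, SZ), add(SSSZ, Z)))), add(mul(SSZ, SZ), Z))
  step 5: S(add(add(add(SSZ, Z), mul(add(Z, SZ), add(SSSZ, Z))), add(mul(SSZ, SZ), Z)))

Answer: NO — after 5 steps the term is S(add(add(add(SSZ, Z), mul(add(Z, SZ), add(SSSZ, Z))), add(mul(SSZ, SZ), Z))), not yet normal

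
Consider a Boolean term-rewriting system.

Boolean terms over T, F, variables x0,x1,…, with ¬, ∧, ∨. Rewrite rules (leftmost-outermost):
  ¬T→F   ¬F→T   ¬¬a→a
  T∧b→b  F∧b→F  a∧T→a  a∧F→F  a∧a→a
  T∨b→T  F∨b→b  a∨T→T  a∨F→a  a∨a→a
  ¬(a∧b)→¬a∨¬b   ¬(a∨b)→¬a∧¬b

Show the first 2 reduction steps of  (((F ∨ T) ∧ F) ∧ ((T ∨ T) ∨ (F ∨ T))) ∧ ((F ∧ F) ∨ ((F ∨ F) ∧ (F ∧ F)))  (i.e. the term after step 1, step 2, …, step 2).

  start: (((F ∨ T) ∧ F) ∧ ((T ∨ T) ∨ (F ∨ T))) ∧ ((F ∧ F) ∨ ((F ∨ F) ∧ (F ∧ F)))
  →1  (F ∧ ((T ∨ T) ∨ (F ∨ T))) ∧ ((F ∧ F) ∨ ((F ∨ F) ∧ (F ∧ F)))
  →2  F ∧ ((F ∧ F) ∨ ((F ∨ F) ∧ (F ∧ F)))

Answer: after 2 steps: F ∧ ((F ∧ F) ∨ ((F ∨ F) ∧ (F ∧ F)))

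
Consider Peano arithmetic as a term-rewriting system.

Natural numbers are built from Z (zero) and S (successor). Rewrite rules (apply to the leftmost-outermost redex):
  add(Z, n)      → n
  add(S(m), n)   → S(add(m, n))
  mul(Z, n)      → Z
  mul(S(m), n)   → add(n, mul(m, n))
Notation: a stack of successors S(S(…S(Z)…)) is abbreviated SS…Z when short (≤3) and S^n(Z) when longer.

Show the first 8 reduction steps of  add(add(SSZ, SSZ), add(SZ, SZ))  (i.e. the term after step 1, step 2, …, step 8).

Answer: after 8 steps: S(S(S(S(add(SZ, SZ)))))

Reduction:
  start: add(add(SSZ, SSZ), add(SZ, SZ))
  →1  add(S(add(SZ, SSZ)), add(SZ, SZ))
  →2  S(add(add(SZ, SSZ), add(SZ, SZ)))
  →3  S(add(S(add(Z, SSZ)), add(SZ, SZ)))
  →4  S(S(add(add(Z, SSZ), add(SZ, SZ))))
  →5  S(S(add(SSZ, add(SZ, SZ))))
  →6  S(S(S(add(SZ, add(SZ, SZ)))))
  →7  S(S(S(S(add(Z, add(SZ, SZ))))))
  →8  S(S(S(S(add(SZ, SZ)))))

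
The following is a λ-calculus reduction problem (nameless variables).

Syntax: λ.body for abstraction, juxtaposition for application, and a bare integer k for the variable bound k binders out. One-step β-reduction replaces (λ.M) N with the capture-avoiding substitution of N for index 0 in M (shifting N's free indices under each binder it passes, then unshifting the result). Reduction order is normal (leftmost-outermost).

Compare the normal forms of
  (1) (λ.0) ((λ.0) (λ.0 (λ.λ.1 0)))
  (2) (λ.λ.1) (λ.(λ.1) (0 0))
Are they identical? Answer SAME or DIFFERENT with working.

Term A:
  start: (λ.0) ((λ.0) (λ.0 (λ.λ.1 0)))
  [1] (λ.0) (λ.0 (λ.λ.1 0))
  [2] λ.0 (λ.λ.1 0)

Term B:
  start: (λ.λ.1) (λ.(λ.1) (0 0))
  [1] λ.λ.(λ.1) (0 0)
  [2] λ.λ.0

Answer: DIFFERENT — A ⇓ λ.0 (λ.λ.1 0), B ⇓ λ.λ.0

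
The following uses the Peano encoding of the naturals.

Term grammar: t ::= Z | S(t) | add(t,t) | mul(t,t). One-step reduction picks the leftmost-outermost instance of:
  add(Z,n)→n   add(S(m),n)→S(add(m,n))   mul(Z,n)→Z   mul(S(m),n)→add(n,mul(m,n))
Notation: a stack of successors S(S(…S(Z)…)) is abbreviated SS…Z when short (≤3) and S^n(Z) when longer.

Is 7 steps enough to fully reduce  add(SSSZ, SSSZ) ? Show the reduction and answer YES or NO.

Answer: YES — reaches normal form S^6(Z) in 4 ≤ 7 steps

Working:
  start: add(SSSZ, SSSZ)
  →1  S(add(SSZ, SSSZ))
  →2  S(S(add(SZ, SSSZ)))
  →3  S(S(S(add(Z, SSSZ))))
  →4  S^6(Z)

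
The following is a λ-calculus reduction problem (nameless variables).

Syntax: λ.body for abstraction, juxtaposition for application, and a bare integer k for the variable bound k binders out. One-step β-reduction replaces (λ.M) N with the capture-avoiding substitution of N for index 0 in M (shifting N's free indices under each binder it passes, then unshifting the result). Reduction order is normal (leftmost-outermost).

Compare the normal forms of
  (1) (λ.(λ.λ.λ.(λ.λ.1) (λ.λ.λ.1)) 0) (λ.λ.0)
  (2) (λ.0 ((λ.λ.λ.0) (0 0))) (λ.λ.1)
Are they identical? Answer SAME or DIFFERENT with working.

Term A:
  start: (λ.(λ.λ.λ.(λ.λ.1) (λ.λ.λ.1)) 0) (λ.λ.0)
  →1  (λ.λ.λ.(λ.λ.1) (λ.λ.λ.1)) (λ.λ.0)
  →2  λ.λ.(λ.λ.1) (λ.λ.λ.1)
  →3  λ.λ.λ.λ.λ.λ.1

Term B:
  start: (λ.0 ((λ.λ.λ.0) (0 0))) (λ.λ.1)
  →1  (λ.λ.1) ((λ.λ.λ.0) ((λ.λ.1) (λ.λ.1)))
  →2  λ.(λ.λ.λ.0) ((λ.λ.1) (λ.λ.1))
  →3  λ.λ.λ.0

Answer: DIFFERENT — A ⇓ λ.λ.λ.λ.λ.λ.1, B ⇓ λ.λ.λ.0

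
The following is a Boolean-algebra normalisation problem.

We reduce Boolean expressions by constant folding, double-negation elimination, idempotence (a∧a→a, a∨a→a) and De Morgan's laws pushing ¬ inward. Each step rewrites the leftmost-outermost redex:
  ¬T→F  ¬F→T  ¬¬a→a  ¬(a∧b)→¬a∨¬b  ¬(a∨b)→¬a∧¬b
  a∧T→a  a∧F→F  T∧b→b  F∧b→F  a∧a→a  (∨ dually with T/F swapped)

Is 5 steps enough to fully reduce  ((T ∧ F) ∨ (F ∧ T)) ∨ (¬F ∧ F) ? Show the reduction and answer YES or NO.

Answer: YES — reaches normal form F in 5 ≤ 5 steps

Derivation:
  start: ((T ∧ F) ∨ (F ∧ T)) ∨ (¬F ∧ F)
  [1] (F ∨ (F ∧ T)) ∨ (¬F ∧ F)
  [2] (F ∧ T) ∨ (¬F ∧ F)
  [3] F ∨ (¬F ∧ F)
  [4] ¬F ∧ F
  [5] F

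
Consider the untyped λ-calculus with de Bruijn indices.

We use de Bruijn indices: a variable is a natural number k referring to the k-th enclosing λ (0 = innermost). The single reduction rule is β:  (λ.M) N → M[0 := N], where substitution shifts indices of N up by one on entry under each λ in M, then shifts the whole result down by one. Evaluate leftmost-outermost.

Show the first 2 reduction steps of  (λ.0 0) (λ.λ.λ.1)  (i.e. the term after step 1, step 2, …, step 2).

  start: (λ.0 0) (λ.λ.λ.1)
  [1] (λ.λ.λ.1) (λ.λ.λ.1)
  [2] λ.λ.1

Answer: after 2 steps: λ.λ.1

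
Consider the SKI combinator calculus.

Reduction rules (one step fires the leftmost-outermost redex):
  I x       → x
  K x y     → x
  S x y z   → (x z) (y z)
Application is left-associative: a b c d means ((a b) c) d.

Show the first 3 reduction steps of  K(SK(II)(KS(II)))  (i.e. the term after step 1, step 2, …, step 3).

Answer: after 3 steps: KS

Derivation:
  start: K(SK(II)(KS(II)))
  [1] K(K(KS(II))(II(KS(II))))
  [2] K(KS(II))
  [3] KS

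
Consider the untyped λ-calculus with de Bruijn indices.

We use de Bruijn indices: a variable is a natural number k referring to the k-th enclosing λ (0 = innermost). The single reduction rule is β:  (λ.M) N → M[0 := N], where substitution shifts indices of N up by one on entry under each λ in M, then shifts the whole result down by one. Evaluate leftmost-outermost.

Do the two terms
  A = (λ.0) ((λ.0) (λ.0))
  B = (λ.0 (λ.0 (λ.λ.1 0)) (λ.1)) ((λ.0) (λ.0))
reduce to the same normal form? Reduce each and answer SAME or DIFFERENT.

Answer: SAME — A ⇓ λ.0, B ⇓ λ.0

Derivation:
Term A:
  start: (λ.0) ((λ.0) (λ.0))
  step 1: (λ.0) (λ.0)
  step 2: λ.0

Term B:
  start: (λ.0 (λ.0 (λ.λ.1 0)) (λ.1)) ((λ.0) (λ.0))
  step 1: (λ.0) (λ.0) (λ.0 (λ.λ.1 0)) (λ.(λ.0) (λ.0))
  step 2: (λ.0) (λ.0 (λ.λ.1 0)) (λ.(λ.0) (λ.0))
  step 3: (λ.0 (λ.λ.1 0)) (λ.(λ.0) (λ.0))
  step 4: (λ.(λ.0) (λ.0)) (λ.λ.1 0)
  step 5: (λ.0) (λ.0)
  step 6: λ.0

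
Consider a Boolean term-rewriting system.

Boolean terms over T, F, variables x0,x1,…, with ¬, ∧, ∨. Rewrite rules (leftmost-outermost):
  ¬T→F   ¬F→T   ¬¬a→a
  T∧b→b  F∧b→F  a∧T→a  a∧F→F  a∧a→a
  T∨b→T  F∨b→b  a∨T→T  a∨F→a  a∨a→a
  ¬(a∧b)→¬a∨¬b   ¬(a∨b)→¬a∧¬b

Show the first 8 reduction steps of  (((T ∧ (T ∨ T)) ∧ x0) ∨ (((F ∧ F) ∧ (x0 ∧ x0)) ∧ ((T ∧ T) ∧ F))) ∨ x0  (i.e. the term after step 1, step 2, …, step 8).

  start: (((T ∧ (T ∨ T)) ∧ x0) ∨ (((F ∧ F) ∧ (x0 ∧ x0)) ∧ ((T ∧ T) ∧ F))) ∨ x0
  →1  (((T ∨ T) ∧ x0) ∨ (((F ∧ F) ∧ (x0 ∧ x0)) ∧ ((T ∧ T) ∧ F))) ∨ x0
  →2  ((T ∧ x0) ∨ (((F ∧ F) ∧ (x0 ∧ x0)) ∧ ((T ∧ T) ∧ F))) ∨ x0
  →3  (x0 ∨ (((F ∧ F) ∧ (x0 ∧ x0)) ∧ ((T ∧ T) ∧ F))) ∨ x0
  →4  (x0 ∨ ((F ∧ (x0 ∧ x0)) ∧ ((T ∧ T) ∧ F))) ∨ x0
  →5  (x0 ∨ (F ∧ ((T ∧ T) ∧ F))) ∨ x0
  →6  (x0 ∨ F) ∨ x0
  →7  x0 ∨ x0
  →8  x0

Answer: after 8 steps: x0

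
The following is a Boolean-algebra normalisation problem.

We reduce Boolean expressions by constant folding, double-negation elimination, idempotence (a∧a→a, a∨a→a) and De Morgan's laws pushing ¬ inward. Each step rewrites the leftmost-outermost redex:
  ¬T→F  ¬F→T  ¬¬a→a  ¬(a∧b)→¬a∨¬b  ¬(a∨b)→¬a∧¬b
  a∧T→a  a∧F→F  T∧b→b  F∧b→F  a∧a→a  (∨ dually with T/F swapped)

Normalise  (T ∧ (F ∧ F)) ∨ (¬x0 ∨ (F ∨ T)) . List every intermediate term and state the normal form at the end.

  start: (T ∧ (F ∧ F)) ∨ (¬x0 ∨ (F ∨ T))
  [1] (F ∧ F) ∨ (¬x0 ∨ (F ∨ T))
  [2] F ∨ (¬x0 ∨ (F ∨ T))
  [3] ¬x0 ∨ (F ∨ T)
  [4] ¬x0 ∨ T
  [5] T

Answer: normal form = T  (in 5 steps)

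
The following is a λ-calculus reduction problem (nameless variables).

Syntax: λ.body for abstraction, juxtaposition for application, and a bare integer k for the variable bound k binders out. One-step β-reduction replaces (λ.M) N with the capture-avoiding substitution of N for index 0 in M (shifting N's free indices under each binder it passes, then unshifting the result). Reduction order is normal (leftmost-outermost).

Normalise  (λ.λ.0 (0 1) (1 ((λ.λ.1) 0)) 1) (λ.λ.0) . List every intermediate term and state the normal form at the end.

Answer: normal form = λ.0 (0 (λ.λ.0)) (λ.0) (λ.λ.0)  (in 2 steps)

Reduction:
  start: (λ.λ.0 (0 1) (1 ((λ.λ.1) 0)) 1) (λ.λ.0)
  [1] λ.0 (0 (λ.λ.0)) ((λ.λ.0) ((λ.λ.1) 0)) (λ.λ.0)
  [2] λ.0 (0 (λ.λ.0)) (λ.0) (λ.λ.0)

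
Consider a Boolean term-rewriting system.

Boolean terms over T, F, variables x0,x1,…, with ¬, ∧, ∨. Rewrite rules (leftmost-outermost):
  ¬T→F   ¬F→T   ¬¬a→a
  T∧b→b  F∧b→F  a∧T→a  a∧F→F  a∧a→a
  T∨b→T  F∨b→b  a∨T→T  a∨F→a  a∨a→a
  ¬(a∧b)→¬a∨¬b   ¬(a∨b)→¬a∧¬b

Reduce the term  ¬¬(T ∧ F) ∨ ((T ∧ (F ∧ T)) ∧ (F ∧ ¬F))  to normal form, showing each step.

Answer: normal form = F  (in 6 steps)

Reduction:
  start: ¬¬(T ∧ F) ∨ ((T ∧ (F ∧ T)) ∧ (F ∧ ¬F))
  step 1: (T ∧ F) ∨ ((T ∧ (F ∧ T)) ∧ (F ∧ ¬F))
  step 2: F ∨ ((T ∧ (F ∧ T)) ∧ (F ∧ ¬F))
  step 3: (T ∧ (F ∧ T)) ∧ (F ∧ ¬F)
  step 4: (F ∧ T) ∧ (F ∧ ¬F)
  step 5: F ∧ (F ∧ ¬F)
  step 6: F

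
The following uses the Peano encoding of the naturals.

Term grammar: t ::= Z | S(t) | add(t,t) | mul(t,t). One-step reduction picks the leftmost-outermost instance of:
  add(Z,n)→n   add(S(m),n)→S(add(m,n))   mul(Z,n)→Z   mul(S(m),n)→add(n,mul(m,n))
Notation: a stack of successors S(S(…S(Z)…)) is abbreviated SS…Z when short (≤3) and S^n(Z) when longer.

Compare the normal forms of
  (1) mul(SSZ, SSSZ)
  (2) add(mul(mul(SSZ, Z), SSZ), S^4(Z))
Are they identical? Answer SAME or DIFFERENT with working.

Term A:
  start: mul(SSZ, SSSZ)
  [1] add(SSSZ, mul(SZ, SSSZ))
  [2] S(add(SSZ, mul(SZ, SSSZ)))
  [3] S(S(add(SZ, mul(SZ, SSSZ))))
  [4] S(S(S(add(Z, mul(SZ, SSSZ)))))
  [5] S(S(S(mul(SZ, SSSZ))))
  [6] S(S(S(add(SSSZ, mul(Z, SSSZ)))))
  [7] S(S(S(S(add(SSZ, mul(Z, SSSZ))))))
  [8] S(S(S(S(S(add(SZ, mul(Z, SSSZ)))))))
  [9] S(S(S(S(S(S(add(Z, mul(Z, SSSZ))))))))
  [10] S(S(S(S(S(S(mul(Z, SSSZ)))))))
  [11] S^6(Z)

Term B:
  start: add(mul(mul(SSZ, Z), SSZ), S^4(Z))
  [1] add(mul(add(Z, mul(SZ, Z)), SSZ), S^4(Z))
  [2] add(mul(mul(SZ, Z), SSZ), S^4(Z))
  [3] add(mul(add(Z, mul(Z, Z)), SSZ), S^4(Z))
  [4] add(mul(mul(Z, Z), SSZ), S^4(Z))
  [5] add(mul(Z, SSZ), S^4(Z))
  [6] add(Z, S^4(Z))
  [7] S^4(Z)

Answer: DIFFERENT — A ⇓ S^6(Z), B ⇓ S^4(Z)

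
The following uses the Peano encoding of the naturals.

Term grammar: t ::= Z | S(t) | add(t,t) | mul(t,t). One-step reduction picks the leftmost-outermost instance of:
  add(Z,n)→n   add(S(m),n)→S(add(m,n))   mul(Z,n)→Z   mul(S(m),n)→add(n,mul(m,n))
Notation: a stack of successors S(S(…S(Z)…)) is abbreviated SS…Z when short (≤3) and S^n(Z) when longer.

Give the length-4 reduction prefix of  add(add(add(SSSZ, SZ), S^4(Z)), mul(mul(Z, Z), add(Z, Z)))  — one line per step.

  start: add(add(add(SSSZ, SZ), S^4(Z)), mul(mul(Z, Z), add(Z, Z)))
  step 1: add(add(S(add(SSZ, SZ)), S^4(Z)), mul(mul(Z, Z), add(Z, Z)))
  step 2: add(S(add(add(SSZ, SZ), S^4(Z))), mul(mul(Z, Z), add(Z, Z)))
  step 3: S(add(add(add(SSZ, SZ), S^4(Z)), mul(mul(Z, Z), add(Z, Z))))
  step 4: S(add(add(S(add(SZ, SZ)), S^4(Z)), mul(mul(Z, Z), add(Z, Z))))

Answer: after 4 steps: S(add(add(S(add(SZ, SZ)), S^4(Z)), mul(mul(Z, Z), add(Z, Z))))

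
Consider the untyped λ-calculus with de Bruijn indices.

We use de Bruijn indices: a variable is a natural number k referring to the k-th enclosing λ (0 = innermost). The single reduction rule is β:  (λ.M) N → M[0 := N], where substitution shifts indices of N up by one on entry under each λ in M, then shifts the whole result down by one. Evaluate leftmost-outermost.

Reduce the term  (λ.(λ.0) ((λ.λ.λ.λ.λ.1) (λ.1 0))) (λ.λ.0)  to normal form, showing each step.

Answer: normal form = λ.λ.λ.λ.1  (in 3 steps)

Derivation:
  start: (λ.(λ.0) ((λ.λ.λ.λ.λ.1) (λ.1 0))) (λ.λ.0)
  →1  (λ.0) ((λ.λ.λ.λ.λ.1) (λ.(λ.λ.0) 0))
  →2  (λ.λ.λ.λ.λ.1) (λ.(λ.λ.0) 0)
  →3  λ.λ.λ.λ.1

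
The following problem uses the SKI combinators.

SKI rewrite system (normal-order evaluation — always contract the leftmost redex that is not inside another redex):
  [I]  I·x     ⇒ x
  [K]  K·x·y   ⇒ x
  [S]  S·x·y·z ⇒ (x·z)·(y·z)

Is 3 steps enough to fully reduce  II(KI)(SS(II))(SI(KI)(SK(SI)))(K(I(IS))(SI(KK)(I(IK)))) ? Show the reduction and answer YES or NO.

Answer: NO — after 3 steps the term is I(SI(KI)(SK(SI)))(K(I(IS))(SI(KK)(I(IK)))), not yet normal

Derivation:
  start: II(KI)(SS(II))(SI(KI)(SK(SI)))(K(I(IS))(SI(KK)(I(IK))))
  step 1: I(KI)(SS(II))(SI(KI)(SK(SI)))(K(I(IS))(SI(KK)(I(IK))))
  step 2: KI(SS(II))(SI(KI)(SK(SI)))(K(I(IS))(SI(KK)(I(IK))))
  step 3: I(SI(KI)(SK(SI)))(K(I(IS))(SI(KK)(I(IK))))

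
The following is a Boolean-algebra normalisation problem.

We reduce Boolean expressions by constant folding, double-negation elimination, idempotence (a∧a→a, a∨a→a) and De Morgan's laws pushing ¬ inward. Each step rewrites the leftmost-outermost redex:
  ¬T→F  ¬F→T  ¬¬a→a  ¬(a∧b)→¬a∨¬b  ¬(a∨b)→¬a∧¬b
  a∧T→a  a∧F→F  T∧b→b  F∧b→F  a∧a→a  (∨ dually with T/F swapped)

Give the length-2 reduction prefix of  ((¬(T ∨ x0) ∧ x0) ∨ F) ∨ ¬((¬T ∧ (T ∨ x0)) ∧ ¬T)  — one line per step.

  start: ((¬(T ∨ x0) ∧ x0) ∨ F) ∨ ¬((¬T ∧ (T ∨ x0)) ∧ ¬T)
  [1] (¬(T ∨ x0) ∧ x0) ∨ ¬((¬T ∧ (T ∨ x0)) ∧ ¬T)
  [2] ((¬T ∧ ¬x0) ∧ x0) ∨ ¬((¬T ∧ (T ∨ x0)) ∧ ¬T)

Answer: after 2 steps: ((¬T ∧ ¬x0) ∧ x0) ∨ ¬((¬T ∧ (T ∨ x0)) ∧ ¬T)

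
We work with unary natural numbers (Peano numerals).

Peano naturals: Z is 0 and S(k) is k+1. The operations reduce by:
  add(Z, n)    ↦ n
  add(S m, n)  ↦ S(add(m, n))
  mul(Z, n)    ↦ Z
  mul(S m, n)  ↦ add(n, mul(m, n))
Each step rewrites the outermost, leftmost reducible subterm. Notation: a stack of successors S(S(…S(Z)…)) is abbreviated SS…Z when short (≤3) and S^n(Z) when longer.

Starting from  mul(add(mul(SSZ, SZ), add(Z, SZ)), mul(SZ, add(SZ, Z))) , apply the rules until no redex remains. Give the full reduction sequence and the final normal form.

  start: mul(add(mul(SSZ, SZ), add(Z, SZ)), mul(SZ, add(SZ, Z)))
  [1] mul(add(add(SZ, mul(SZ, SZ)), add(Z, SZ)), mul(SZ, add(SZ, Z)))
  [2] mul(add(S(add(Z, mul(SZ, SZ))), add(Z, SZ)), mul(SZ, add(SZ, Z)))
  [3] mul(S(add(add(Z, mul(SZ, SZ)), add(Z, SZ))), mul(SZ, add(SZ, Z)))
  [4] add(mul(SZ, add(SZ, Z)), mul(add(add(Z, mul(SZ, SZ)), add(Z, SZ)), mul(SZ, add(SZ, Z))))
  [5] add(add(add(SZ, Z), mul(Z, add(SZ, Z))), mul(add(add(Z, mul(SZ, SZ)), add(Z, SZ)), mul(SZ, add(SZ, Z))))
  [6] add(add(S(add(Z, Z)), mul(Z, add(SZ, Z))), mul(add(add(Z, mul(SZ, SZ)), add(Z, SZ)), mul(SZ, add(SZ, Z))))
  [7] add(S(add(add(Z, Z), mul(Z, add(SZ, Z)))), mul(add(add(Z, mul(SZ, SZ)), add(Z, SZ)), mul(SZ, add(SZ, Z))))
  [8] S(add(add(add(Z, Z), mul(Z, add(SZ, Z))), mul(add(add(Z, mul(SZ, SZ)), add(Z, SZ)), mul(SZ, add(SZ, Z)))))
  [9] S(add(add(Z, mul(Z, add(SZ, Z))), mul(add(add(Z, mul(SZ, SZ)), add(Z, SZ)), mul(SZ, add(SZ, Z)))))
  [10] S(add(mul(Z, add(SZ, Z)), mul(add(add(Z, mul(SZ, SZ)), add(Z, SZ)), mul(SZ, add(SZ, Z)))))
  [11] S(add(Z, mul(add(add(Z, mul(SZ, SZ)), add(Z, SZ)), mul(SZ, add(SZ, Z)))))
  [12] S(mul(add(add(Z, mul(SZ, SZ)), add(Z, SZ)), mul(SZ, add(SZ, Z))))
  [13] S(mul(add(mul(SZ, SZ), add(Z, SZ)), mul(SZ, add(SZ, Z))))
  [14] S(mul(add(add(SZ, mul(Z, SZ)), add(Z, SZ)), mul(SZ, add(SZ, Z))))
  [15] S(mul(add(S(add(Z, mul(Z, SZ))), add(Z, SZ)), mul(SZ, add(SZ, Z))))
  [16] S(mul(S(add(add(Z, mul(Z, SZ)), add(Z, SZ))), mul(SZ, add(SZ, Z))))
  [17] S(add(mul(SZ, add(SZ, Z)), mul(add(add(Z, mul(Z, SZ)), add(Z, SZ)), mul(SZ, add(SZ, Z)))))
  [18] S(add(add(add(SZ, Z), mul(Z, add(SZ, Z))), mul(add(add(Z, mul(Z, SZ)), add(Z, SZ)), mul(SZ, add(SZ, Z)))))
  [19] S(add(add(S(add(Z, Z)), mul(Z, add(SZ, Z))), mul(add(add(Z, mul(Z, SZ)), add(Z, SZ)), mul(SZ, add(SZ, Z)))))
  [20] S(add(S(add(add(Z, Z), mul(Z, add(SZ, Z)))), mul(add(add(Z, mul(Z, SZ)), add(Z, SZ)), mul(SZ, add(SZ, Z)))))
  [21] S(S(add(add(add(Z, Z), mul(Z, add(SZ, Z))), mul(add(add(Z, mul(Z, SZ)), add(Z, SZ)), mul(SZ, add(SZ, Z))))))
  [22] S(S(add(add(Z, mul(Z, add(SZ, Z))), mul(add(add(Z, mul(Z, SZ)), add(Z, SZ)), mul(SZ, add(SZ, Z))))))
  [23] S(S(add(mul(Z, add(SZ, Z)), mul(add(add(Z, mul(Z, SZ)), add(Z, SZ)), mul(SZ, add(SZ, Z))))))
  [24] S(S(add(Z, mul(add(add(Z, mul(Z, SZ)), add(Z, SZ)), mul(SZ, add(SZ, Z))))))
  [25] S(S(mul(add(add(Z, mul(Z, SZ)), add(Z, SZ)), mul(SZ, add(SZ, Z)))))
  [26] S(S(mul(add(mul(Z, SZ), add(Z, SZ)), mul(SZ, add(SZ, Z)))))
  [27] S(S(mul(add(Z, add(Z, SZ)), mul(SZ, add(SZ, Z)))))
  [28] S(S(mul(add(Z, SZ), mul(SZ, add(SZ, Z)))))
  [29] S(S(mul(SZ, mul(SZ, add(SZ, Z)))))
  [30] S(S(add(mul(SZ, add(SZ, Z)), mul(Z, mul(SZ, add(SZ, Z))))))
  [31] S(S(add(add(add(SZ, Z), mul(Z, add(SZ, Z))), mul(Z, mul(SZ, add(SZ, Z))))))
  [32] S(S(add(add(S(add(Z, Z)), mul(Z, add(SZ, Z))), mul(Z, mul(SZ, add(SZ, Z))))))
  [33] S(S(add(S(add(add(Z, Z), mul(Z, add(SZ, Z)))), mul(Z, mul(SZ, add(SZ, Z))))))
  [34] S(S(S(add(add(add(Z, Z), mul(Z, add(SZ, Z))), mul(Z, mul(SZ, add(SZ, Z)))))))
  [35] S(S(S(add(add(Z, mul(Z, add(SZ, Z))), mul(Z, mul(SZ, add(SZ, Z)))))))
  [36] S(S(S(add(mul(Z, add(SZ, Z)), mul(Z, mul(SZ, add(SZ, Z)))))))
  [37] S(S(S(add(Z, mul(Z, mul(SZ, add(SZ, Z)))))))
  [38] S(S(S(mul(Z, mul(SZ, add(SZ, Z))))))
  [39] SSSZ

Answer: normal form = SSSZ  (in 39 steps)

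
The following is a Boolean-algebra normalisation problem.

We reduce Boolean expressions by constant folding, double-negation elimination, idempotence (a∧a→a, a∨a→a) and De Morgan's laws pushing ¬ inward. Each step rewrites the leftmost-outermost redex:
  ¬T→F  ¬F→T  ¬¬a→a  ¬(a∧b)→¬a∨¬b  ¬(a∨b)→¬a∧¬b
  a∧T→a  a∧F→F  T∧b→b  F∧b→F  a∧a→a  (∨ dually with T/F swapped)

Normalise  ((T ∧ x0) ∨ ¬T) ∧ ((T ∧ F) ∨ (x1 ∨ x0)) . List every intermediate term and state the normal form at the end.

  start: ((T ∧ x0) ∨ ¬T) ∧ ((T ∧ F) ∨ (x1 ∨ x0))
  →1  (x0 ∨ ¬T) ∧ ((T ∧ F) ∨ (x1 ∨ x0))
  →2  (x0 ∨ F) ∧ ((T ∧ F) ∨ (x1 ∨ x0))
  →3  x0 ∧ ((T ∧ F) ∨ (x1 ∨ x0))
  →4  x0 ∧ (F ∨ (x1 ∨ x0))
  →5  x0 ∧ (x1 ∨ x0)

Answer: normal form = x0 ∧ (x1 ∨ x0)  (in 5 steps)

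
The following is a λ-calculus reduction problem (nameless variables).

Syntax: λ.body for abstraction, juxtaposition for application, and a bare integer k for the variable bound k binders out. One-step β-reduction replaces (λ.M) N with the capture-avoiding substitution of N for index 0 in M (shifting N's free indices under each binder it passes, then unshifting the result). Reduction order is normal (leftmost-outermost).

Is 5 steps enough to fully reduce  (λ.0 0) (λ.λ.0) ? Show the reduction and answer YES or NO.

  start: (λ.0 0) (λ.λ.0)
  step 1: (λ.λ.0) (λ.λ.0)
  step 2: λ.0

Answer: YES — reaches normal form λ.0 in 2 ≤ 5 steps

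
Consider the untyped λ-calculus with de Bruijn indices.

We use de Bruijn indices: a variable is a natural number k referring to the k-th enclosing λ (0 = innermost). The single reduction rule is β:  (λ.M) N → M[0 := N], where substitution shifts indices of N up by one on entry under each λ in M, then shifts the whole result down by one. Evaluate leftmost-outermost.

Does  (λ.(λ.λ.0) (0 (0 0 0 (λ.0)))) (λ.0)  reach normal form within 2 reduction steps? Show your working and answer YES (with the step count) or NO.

  start: (λ.(λ.λ.0) (0 (0 0 0 (λ.0)))) (λ.0)
  →1  (λ.λ.0) ((λ.0) ((λ.0) (λ.0) (λ.0) (λ.0)))
  →2  λ.0

Answer: YES — reaches normal form λ.0 in 2 ≤ 2 steps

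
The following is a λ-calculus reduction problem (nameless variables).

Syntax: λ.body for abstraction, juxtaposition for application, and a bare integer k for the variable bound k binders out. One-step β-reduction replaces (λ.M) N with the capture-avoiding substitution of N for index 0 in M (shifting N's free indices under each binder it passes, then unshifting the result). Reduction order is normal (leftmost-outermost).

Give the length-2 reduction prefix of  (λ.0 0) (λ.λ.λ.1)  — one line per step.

  start: (λ.0 0) (λ.λ.λ.1)
  [1] (λ.λ.λ.1) (λ.λ.λ.1)
  [2] λ.λ.1

Answer: after 2 steps: λ.λ.1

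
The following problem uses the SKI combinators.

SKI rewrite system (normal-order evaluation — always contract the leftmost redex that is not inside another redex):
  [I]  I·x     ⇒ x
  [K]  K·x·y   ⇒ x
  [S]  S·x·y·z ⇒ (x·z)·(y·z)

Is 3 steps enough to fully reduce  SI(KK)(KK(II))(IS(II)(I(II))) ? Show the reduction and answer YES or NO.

Answer: NO — after 3 steps the term is K(KK(KK(II)))(IS(II)(I(II))), not yet normal

Derivation:
  start: SI(KK)(KK(II))(IS(II)(I(II)))
  →1  I(KK(II))(KK(KK(II)))(IS(II)(I(II)))
  →2  KK(II)(KK(KK(II)))(IS(II)(I(II)))
  →3  K(KK(KK(II)))(IS(II)(I(II)))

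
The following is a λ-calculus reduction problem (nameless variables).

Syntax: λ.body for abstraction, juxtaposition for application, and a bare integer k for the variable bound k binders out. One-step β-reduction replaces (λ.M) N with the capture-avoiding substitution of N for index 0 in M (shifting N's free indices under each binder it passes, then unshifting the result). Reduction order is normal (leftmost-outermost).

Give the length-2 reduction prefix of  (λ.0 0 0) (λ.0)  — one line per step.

Answer: after 2 steps: (λ.0) (λ.0)

Reduction:
  start: (λ.0 0 0) (λ.0)
  step 1: (λ.0) (λ.0) (λ.0)
  step 2: (λ.0) (λ.0)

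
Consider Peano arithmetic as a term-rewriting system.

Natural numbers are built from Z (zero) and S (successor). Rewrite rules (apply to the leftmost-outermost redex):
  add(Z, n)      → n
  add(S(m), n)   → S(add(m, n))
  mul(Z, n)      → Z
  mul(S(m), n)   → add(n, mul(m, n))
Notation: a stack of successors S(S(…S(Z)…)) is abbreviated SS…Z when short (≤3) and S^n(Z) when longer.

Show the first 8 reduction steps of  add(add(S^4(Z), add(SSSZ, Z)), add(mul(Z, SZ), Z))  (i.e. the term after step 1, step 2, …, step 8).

  start: add(add(S^4(Z), add(SSSZ, Z)), add(mul(Z, SZ), Z))
  →1  add(S(add(SSSZ, add(SSSZ, Z))), add(mul(Z, SZ), Z))
  →2  S(add(add(SSSZ, add(SSSZ, Z)), add(mul(Z, SZ), Z)))
  →3  S(add(S(add(SSZ, add(SSSZ, Z))), add(mul(Z, SZ), Z)))
  →4  S(S(add(add(SSZ, add(SSSZ, Z)), add(mul(Z, SZ), Z))))
  →5  S(S(add(S(add(SZ, add(SSSZ, Z))), add(mul(Z, SZ), Z))))
  →6  S(S(S(add(add(SZ, add(SSSZ, Z)), add(mul(Z, SZ), Z)))))
  →7  S(S(S(add(S(add(Z, add(SSSZ, Z))), add(mul(Z, SZ), Z)))))
  →8  S(S(S(S(add(add(Z, add(SSSZ, Z)), add(mul(Z, SZ), Z))))))

Answer: after 8 steps: S(S(S(S(add(add(Z, add(SSSZ, Z)), add(mul(Z, SZ), Z))))))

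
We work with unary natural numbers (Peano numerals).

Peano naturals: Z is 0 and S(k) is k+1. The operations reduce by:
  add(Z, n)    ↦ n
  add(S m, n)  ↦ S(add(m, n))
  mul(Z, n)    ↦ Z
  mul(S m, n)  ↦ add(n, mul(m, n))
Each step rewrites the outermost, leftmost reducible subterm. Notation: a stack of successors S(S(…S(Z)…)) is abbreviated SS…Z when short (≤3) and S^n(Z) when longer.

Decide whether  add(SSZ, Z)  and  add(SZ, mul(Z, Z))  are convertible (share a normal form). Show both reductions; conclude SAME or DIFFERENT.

Term A:
  start: add(SSZ, Z)
  [1] S(add(SZ, Z))
  [2] S(S(add(Z, Z)))
  [3] SSZ

Term B:
  start: add(SZ, mul(Z, Z))
  [1] S(add(Z, mul(Z, Z)))
  [2] S(mul(Z, Z))
  [3] SZ

Answer: DIFFERENT — A ⇓ SSZ, B ⇓ SZ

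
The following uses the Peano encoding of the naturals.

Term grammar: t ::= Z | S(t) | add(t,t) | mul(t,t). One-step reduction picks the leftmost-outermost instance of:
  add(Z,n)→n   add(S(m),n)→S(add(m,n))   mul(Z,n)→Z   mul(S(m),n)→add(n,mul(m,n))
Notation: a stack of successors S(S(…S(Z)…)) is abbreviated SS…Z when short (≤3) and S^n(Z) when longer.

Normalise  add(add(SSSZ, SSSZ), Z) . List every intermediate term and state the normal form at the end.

Answer: normal form = S^6(Z)  (in 11 steps)

Derivation:
  start: add(add(SSSZ, SSSZ), Z)
  step 1: add(S(add(SSZ, SSSZ)), Z)
  step 2: S(add(add(SSZ, SSSZ), Z))
  step 3: S(add(S(add(SZ, SSSZ)), Z))
  step 4: S(S(add(add(SZ, SSSZ), Z)))
  step 5: S(S(add(S(add(Z, SSSZ)), Z)))
  step 6: S(S(S(add(add(Z, SSSZ), Z))))
  step 7: S(S(S(add(SSSZ, Z))))
  step 8: S(S(S(S(add(SSZ, Z)))))
  step 9: S(S(S(S(S(add(SZ, Z))))))
  step 10: S(S(S(S(S(S(add(Z, Z)))))))
  step 11: S^6(Z)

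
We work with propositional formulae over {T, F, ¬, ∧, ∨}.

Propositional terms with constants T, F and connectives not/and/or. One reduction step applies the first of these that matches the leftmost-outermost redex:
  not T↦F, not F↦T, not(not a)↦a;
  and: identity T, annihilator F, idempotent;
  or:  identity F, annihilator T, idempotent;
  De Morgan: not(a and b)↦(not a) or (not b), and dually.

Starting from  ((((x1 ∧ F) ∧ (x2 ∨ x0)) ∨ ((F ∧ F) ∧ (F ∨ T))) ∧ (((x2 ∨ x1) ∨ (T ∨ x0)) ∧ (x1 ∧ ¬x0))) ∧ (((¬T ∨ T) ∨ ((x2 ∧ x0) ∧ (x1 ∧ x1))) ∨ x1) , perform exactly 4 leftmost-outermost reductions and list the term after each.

Answer: after 4 steps: ((F ∧ (F ∨ T)) ∧ (((x2 ∨ x1) ∨ (T ∨ x0)) ∧ (x1 ∧ ¬x0))) ∧ (((¬T ∨ T) ∨ ((x2 ∧ x0) ∧ (x1 ∧ x1))) ∨ x1)

Working:
  start: ((((x1 ∧ F) ∧ (x2 ∨ x0)) ∨ ((F ∧ F) ∧ (F ∨ T))) ∧ (((x2 ∨ x1) ∨ (T ∨ x0)) ∧ (x1 ∧ ¬x0))) ∧ (((¬T ∨ T) ∨ ((x2 ∧ x0) ∧ (x1 ∧ x1))) ∨ x1)
  [1] (((F ∧ (x2 ∨ x0)) ∨ ((F ∧ F) ∧ (F ∨ T))) ∧ (((x2 ∨ x1) ∨ (T ∨ x0)) ∧ (x1 ∧ ¬x0))) ∧ (((¬T ∨ T) ∨ ((x2 ∧ x0) ∧ (x1 ∧ x1))) ∨ x1)
  [2] ((F ∨ ((F ∧ F) ∧ (F ∨ T))) ∧ (((x2 ∨ x1) ∨ (T ∨ x0)) ∧ (x1 ∧ ¬x0))) ∧ (((¬T ∨ T) ∨ ((x2 ∧ x0) ∧ (x1 ∧ x1))) ∨ x1)
  [3] (((F ∧ F) ∧ (F ∨ T)) ∧ (((x2 ∨ x1) ∨ (T ∨ x0)) ∧ (x1 ∧ ¬x0))) ∧ (((¬T ∨ T) ∨ ((x2 ∧ x0) ∧ (x1 ∧ x1))) ∨ x1)
  [4] ((F ∧ (F ∨ T)) ∧ (((x2 ∨ x1) ∨ (T ∨ x0)) ∧ (x1 ∧ ¬x0))) ∧ (((¬T ∨ T) ∨ ((x2 ∧ x0) ∧ (x1 ∧ x1))) ∨ x1)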